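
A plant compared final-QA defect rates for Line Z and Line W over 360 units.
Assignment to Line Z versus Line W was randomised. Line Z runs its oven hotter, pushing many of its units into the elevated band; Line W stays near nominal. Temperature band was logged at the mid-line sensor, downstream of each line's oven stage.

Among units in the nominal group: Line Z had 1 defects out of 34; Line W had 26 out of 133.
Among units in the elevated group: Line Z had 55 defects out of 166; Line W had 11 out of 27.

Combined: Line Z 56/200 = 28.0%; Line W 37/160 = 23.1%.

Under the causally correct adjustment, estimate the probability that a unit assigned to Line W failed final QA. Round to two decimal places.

Within every in-process temperature band level Line Z has the lower rate, yet pooled Line W does — Simpson's reversal.
Because the line influences in-process temperature band, in-process temperature band is a post-treatment mediator, not a confounder. Stratifying on it would bias the estimate; the causal effect is the crude pooled difference.
So P(outcome | do(Line W)) is just the pooled rate for Line W: 37/160 = 0.231.

0.23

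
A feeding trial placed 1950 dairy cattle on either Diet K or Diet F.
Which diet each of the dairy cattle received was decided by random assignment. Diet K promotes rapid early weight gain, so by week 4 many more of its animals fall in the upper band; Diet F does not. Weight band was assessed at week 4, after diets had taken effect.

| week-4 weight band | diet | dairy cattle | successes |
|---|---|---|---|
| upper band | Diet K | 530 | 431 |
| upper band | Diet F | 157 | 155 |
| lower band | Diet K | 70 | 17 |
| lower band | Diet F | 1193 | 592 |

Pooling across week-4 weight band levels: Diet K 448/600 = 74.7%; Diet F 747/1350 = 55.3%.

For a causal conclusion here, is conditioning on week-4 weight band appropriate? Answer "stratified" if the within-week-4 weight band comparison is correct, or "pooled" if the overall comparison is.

Because the diet influences week-4 weight band, week-4 weight band is a post-treatment mediator, not a confounder. Stratifying on it would bias the estimate; the causal effect is the crude pooled difference.
Pooled: Diet K 74.7% vs Diet F 55.3%; Diet K is higher overall.

pooled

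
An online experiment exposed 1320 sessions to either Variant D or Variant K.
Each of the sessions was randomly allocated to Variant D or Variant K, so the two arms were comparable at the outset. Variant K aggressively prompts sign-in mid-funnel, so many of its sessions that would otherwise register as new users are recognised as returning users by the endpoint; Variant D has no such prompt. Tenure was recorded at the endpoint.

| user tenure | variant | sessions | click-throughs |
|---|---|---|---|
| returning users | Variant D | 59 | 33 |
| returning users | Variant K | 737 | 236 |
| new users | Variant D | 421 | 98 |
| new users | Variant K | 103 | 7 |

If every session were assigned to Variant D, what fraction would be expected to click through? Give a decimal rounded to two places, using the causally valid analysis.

Variant D is higher inside every user tenure stratum but Variant K is higher in aggregate. Whether to stratify depends on how user tenure relates to the variant.
Stratifying would compare variants among sessions the variants themselves sorted into user tenure groups — a form of selection on an intermediate. The unconditioned pooled rates give the total causal effect.
So P(outcome | do(Variant D)) is just the pooled rate for Variant D: 131/480 = 0.273.

0.27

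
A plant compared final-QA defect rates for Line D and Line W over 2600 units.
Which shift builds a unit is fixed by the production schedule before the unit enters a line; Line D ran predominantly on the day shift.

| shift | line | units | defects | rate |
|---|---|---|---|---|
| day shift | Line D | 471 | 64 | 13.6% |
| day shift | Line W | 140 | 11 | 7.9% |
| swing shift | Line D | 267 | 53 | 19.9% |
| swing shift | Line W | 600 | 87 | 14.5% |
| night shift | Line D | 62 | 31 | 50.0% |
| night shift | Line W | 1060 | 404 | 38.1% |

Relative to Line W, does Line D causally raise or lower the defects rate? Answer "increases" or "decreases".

Nothing the line does changes shift; the imbalance is an allocation artefact. With shift also predicting the outcome, the pooled figure is confounded, and the within-stratum comparison is the causal one.
Within each level — day shift: 13.6% vs 7.9%; swing shift: 19.9% vs 14.5%; night shift: 50.0% vs 38.1% — Line W is lower every time.

increases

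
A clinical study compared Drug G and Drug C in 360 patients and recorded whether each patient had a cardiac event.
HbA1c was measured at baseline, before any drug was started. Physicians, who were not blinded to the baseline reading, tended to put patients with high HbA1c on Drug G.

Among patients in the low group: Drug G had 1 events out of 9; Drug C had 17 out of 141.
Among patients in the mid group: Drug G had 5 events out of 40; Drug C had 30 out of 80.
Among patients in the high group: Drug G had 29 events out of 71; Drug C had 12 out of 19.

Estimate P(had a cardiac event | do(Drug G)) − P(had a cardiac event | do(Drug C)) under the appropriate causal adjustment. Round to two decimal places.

-0.14

HbA1c satisfies the back-door criterion: it is not a descendant of the drug, and it blocks the spurious path from drug to outcome. Adjusting for it (i.e., using the within-HbA1c rates) gives the causal effect.
Adjusting over the population distribution of HbA1c: 0.417·(0.111−0.121) + 0.333·(0.125−0.375) + 0.250·(0.408−0.632) = -0.143.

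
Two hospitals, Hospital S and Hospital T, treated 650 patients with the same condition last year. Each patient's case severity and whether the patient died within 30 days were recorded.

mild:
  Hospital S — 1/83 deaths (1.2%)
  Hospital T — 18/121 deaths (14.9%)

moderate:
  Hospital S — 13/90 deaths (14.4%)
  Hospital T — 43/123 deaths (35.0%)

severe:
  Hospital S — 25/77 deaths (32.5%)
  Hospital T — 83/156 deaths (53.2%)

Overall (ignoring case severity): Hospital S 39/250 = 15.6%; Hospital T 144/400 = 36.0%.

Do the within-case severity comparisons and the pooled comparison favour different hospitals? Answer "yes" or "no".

no

Within each case severity level (mild 1.2% vs 14.9%; moderate 14.4% vs 35.0%; severe 32.5% vs 53.2%), Hospital S has the lower rate every time. Pooled: 15.6% vs 36.0% — Hospital S has the lower rate overall. They agree.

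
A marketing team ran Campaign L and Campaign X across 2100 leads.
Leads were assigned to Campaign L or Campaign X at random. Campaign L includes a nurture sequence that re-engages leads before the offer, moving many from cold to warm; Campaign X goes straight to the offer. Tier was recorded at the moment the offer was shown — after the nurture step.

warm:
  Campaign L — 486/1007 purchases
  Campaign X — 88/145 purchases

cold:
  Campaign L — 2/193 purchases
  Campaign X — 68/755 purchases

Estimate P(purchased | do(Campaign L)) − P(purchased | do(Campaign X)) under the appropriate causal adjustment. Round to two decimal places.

Within every engagement tier level Campaign X has the higher rate, yet pooled Campaign L does — Simpson's reversal.
Engagement tier is downstream of the campaign. One should not condition on a consequence of treatment, so the overall rates are the right comparison.
The causal difference is the pooled difference: 0.407 − 0.173 = +0.233.

+0.23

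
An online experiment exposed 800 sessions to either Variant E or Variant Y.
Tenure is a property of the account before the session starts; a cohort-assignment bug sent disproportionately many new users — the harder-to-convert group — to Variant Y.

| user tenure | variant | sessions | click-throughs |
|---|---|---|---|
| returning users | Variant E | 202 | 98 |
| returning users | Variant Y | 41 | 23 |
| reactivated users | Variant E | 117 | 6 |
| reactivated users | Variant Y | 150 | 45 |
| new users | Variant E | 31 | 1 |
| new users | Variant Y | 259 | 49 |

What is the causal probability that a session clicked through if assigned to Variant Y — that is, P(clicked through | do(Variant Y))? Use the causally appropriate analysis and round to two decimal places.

The user tenure-specific comparison favours Variant Y throughout, but the pooled figures favour Variant E. The question is whether to condition on user tenure.
User tenure satisfies the back-door criterion: it is not a descendant of the variant, and it blocks the spurious path from variant to outcome. Adjusting for it (i.e., using the within-user tenure rates) gives the causal effect.
Standardising Variant Y to the population user tenure mix: 0.304·23/41 + 0.334·45/150 + 0.362·49/259 = 0.339.

0.34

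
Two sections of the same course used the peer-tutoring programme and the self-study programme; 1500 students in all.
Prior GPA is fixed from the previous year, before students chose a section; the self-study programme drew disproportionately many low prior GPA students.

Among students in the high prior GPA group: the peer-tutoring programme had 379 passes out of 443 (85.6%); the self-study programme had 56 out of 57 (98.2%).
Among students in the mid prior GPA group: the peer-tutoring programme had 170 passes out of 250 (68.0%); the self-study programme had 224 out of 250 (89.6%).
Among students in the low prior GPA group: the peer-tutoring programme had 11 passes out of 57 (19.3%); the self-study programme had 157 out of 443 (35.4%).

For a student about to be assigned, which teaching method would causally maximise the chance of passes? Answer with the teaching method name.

the self-study programme

Here prior GPA band is a common cause — it drives both which teaching method a case falls under and the outcome. The crude comparison mixes populations; the stratum-specific rates are the causally relevant ones.
Within each level — high prior GPA: 85.6% vs 98.2%; mid prior GPA: 68.0% vs 89.6%; low prior GPA: 19.3% vs 35.4% — the self-study programme is higher every time.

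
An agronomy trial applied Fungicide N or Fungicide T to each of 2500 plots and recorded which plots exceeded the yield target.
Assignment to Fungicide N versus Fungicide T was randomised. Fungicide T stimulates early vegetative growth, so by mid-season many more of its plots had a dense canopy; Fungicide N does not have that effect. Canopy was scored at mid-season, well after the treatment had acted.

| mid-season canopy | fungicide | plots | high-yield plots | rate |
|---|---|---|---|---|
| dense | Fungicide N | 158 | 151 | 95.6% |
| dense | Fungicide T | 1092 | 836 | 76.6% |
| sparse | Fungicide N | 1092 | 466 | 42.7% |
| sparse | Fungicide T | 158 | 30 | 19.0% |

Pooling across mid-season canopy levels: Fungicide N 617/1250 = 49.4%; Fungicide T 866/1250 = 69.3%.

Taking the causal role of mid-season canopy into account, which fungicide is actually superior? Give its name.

Fungicide T

Fungicide N is higher inside every mid-season canopy stratum but Fungicide T is higher in aggregate. Whether to stratify depends on how mid-season canopy relates to the fungicide.
Stratifying would compare fungicides among plots the fungicides themselves sorted into mid-season canopy groups — a form of selection on an intermediate. The unconditioned pooled rates give the total causal effect.
Pooled: Fungicide N 49.4% vs Fungicide T 69.3%; Fungicide T is higher overall.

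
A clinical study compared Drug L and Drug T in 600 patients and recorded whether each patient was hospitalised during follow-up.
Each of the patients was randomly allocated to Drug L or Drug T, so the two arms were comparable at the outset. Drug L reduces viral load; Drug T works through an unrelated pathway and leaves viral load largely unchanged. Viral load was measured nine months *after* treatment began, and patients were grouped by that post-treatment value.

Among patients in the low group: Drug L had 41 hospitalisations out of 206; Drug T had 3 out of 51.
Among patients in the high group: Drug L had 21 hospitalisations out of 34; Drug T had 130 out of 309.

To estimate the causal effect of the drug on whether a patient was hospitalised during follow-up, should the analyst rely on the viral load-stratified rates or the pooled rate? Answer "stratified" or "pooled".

pooled

The distribution of viral load is itself part of what the drug does — it is an intermediate outcome. Holding it fixed would remove that part of the effect; the total effect is the pooled difference.
Pooled: Drug L 25.8% vs Drug T 36.9%; Drug L is lower overall.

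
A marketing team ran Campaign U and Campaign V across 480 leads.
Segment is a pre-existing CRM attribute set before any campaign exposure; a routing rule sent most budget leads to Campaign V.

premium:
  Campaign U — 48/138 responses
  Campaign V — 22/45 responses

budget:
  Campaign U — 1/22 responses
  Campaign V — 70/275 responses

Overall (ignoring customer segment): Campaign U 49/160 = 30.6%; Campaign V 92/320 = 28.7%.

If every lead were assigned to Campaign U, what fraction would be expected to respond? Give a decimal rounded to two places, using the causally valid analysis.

0.16

Here customer segment is a common cause — it drives both which campaign a case falls under and the outcome. The crude comparison mixes populations; the stratum-specific rates are the causally relevant ones.
Standardising Campaign U to the population customer segment mix: 0.381·48/138 + 0.619·1/22 = 0.161.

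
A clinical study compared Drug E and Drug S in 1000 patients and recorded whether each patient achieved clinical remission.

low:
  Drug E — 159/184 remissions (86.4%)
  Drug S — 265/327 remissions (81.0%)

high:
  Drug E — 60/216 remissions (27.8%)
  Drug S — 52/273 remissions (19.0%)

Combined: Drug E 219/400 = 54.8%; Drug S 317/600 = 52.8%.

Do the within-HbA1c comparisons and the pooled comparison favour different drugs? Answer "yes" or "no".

Within each HbA1c level (low 86.4% vs 81.0%; high 27.8% vs 19.0%), Drug E has the higher rate every time. Pooled: 54.8% vs 52.8% — Drug E has the higher rate overall. They agree.

no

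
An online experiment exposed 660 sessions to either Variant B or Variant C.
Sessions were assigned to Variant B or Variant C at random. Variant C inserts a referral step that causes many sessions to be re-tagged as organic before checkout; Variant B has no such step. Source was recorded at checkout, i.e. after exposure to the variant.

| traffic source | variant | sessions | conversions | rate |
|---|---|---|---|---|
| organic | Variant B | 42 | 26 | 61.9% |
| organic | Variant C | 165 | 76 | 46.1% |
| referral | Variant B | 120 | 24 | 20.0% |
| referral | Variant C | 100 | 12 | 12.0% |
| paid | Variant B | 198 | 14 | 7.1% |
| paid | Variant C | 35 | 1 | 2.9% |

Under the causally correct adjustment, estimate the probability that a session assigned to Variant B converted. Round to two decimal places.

The distribution of traffic source is itself part of what the variant does — it is an intermediate outcome. Holding it fixed would remove that part of the effect; the total effect is the pooled difference.
So P(outcome | do(Variant B)) is just the pooled rate for Variant B: 64/360 = 0.178.

0.18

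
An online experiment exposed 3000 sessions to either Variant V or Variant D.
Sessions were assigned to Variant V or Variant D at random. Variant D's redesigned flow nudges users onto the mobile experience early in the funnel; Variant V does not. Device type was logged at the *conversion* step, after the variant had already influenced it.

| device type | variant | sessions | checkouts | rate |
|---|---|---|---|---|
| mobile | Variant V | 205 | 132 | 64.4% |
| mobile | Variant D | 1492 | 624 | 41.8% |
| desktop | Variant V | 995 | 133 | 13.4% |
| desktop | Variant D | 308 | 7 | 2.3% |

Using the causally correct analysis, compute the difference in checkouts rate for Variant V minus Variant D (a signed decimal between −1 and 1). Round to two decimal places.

Stratifying would compare variants among sessions the variants themselves sorted into device type groups — a form of selection on an intermediate. The unconditioned pooled rates give the total causal effect.
The causal difference is the pooled difference: 0.221 − 0.351 = -0.130.

-0.13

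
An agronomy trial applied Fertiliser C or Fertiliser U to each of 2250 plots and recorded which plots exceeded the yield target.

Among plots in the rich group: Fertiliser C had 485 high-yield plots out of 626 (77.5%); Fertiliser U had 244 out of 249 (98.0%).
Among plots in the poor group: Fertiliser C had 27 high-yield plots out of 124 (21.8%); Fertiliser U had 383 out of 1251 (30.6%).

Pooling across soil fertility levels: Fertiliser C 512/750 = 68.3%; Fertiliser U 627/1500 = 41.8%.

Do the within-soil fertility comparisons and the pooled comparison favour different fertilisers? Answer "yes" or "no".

Within each soil fertility level (rich 77.5% vs 98.0%; poor 21.8% vs 30.6%), Fertiliser U has the higher rate every time. Pooled: 68.3% vs 41.8% — Fertiliser C has the higher rate overall. The two comparisons disagree.

yes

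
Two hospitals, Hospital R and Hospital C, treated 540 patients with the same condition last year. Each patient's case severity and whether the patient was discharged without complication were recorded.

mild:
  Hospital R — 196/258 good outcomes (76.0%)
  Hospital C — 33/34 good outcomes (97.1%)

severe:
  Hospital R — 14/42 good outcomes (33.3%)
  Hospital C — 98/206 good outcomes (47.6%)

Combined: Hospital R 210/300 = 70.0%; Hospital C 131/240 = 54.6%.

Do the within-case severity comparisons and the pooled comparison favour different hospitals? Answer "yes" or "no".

yes

Within each case severity level (mild 76.0% vs 97.1%; severe 33.3% vs 47.6%), Hospital C has the higher rate every time. Pooled: 70.0% vs 54.6% — Hospital R has the higher rate overall. The two comparisons disagree.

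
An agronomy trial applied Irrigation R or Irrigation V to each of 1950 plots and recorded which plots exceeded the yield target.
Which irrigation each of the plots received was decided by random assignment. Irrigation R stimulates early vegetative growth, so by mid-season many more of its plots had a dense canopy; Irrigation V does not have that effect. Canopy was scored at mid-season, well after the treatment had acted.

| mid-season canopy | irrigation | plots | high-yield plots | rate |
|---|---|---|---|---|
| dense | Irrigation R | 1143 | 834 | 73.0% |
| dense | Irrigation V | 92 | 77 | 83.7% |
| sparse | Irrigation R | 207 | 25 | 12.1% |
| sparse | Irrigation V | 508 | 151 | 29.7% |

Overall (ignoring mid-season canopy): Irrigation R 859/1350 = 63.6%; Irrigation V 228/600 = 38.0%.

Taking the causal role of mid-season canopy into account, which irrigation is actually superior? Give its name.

Irrigation R

Mid-season canopy is recorded after the irrigation and is itself shifted by it — it sits on the causal path from irrigation to outcome. Conditioning on a mediator would strip out part of the effect we want; the pooled comparison gives the total causal effect.
Pooled: Irrigation R 63.6% vs Irrigation V 38.0%; Irrigation R is higher overall.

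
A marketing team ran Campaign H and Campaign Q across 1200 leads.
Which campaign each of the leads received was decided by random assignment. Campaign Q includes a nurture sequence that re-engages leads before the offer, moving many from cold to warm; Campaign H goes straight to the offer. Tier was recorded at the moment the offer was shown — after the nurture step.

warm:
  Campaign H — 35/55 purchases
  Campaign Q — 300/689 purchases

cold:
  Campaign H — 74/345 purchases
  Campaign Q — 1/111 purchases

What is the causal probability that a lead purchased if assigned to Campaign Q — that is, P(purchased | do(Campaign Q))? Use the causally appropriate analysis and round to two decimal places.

0.38

Within every engagement tier level Campaign H has the higher rate, yet pooled Campaign Q does — Simpson's reversal.
Engagement tier is recorded after the campaign and is itself shifted by it — it sits on the causal path from campaign to outcome. Conditioning on a mediator would strip out part of the effect we want; the pooled comparison gives the total causal effect.
So P(outcome | do(Campaign Q)) is just the pooled rate for Campaign Q: 301/800 = 0.376.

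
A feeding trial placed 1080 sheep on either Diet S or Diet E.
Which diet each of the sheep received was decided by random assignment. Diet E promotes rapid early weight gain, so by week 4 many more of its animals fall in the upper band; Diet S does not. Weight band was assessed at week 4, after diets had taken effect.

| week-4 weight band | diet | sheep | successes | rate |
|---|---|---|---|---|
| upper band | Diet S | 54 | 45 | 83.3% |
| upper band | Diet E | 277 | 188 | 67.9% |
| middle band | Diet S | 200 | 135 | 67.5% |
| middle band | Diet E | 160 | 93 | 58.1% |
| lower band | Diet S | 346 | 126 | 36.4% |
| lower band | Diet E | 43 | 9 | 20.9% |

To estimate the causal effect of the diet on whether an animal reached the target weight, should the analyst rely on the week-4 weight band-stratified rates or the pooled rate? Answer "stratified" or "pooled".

pooled

Week-4 weight band is downstream of the diet. One should not condition on a consequence of treatment, so the overall rates are the right comparison.
Pooled: Diet S 51.0% vs Diet E 60.4%; Diet E is higher overall.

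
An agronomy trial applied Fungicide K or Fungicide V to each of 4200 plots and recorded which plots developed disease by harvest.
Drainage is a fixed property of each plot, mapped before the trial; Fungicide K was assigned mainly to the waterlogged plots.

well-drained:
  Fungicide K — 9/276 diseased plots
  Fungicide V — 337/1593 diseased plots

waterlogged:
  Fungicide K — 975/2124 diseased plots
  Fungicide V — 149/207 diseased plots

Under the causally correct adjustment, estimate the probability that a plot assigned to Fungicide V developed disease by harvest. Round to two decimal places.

Fungicide K is lower inside every field drainage stratum but Fungicide V is lower in aggregate. Whether to stratify depends on how field drainage relates to the fungicide.
Since field drainage is a pre-existing factor (not a product of the fungicide) and it affects the outcome on its own, it is a confounder. The stratified rates, not the pooled rate, identify the causal effect.
Standardising Fungicide V to the population field drainage mix: 0.445·337/1593 + 0.555·149/207 = 0.494.

0.49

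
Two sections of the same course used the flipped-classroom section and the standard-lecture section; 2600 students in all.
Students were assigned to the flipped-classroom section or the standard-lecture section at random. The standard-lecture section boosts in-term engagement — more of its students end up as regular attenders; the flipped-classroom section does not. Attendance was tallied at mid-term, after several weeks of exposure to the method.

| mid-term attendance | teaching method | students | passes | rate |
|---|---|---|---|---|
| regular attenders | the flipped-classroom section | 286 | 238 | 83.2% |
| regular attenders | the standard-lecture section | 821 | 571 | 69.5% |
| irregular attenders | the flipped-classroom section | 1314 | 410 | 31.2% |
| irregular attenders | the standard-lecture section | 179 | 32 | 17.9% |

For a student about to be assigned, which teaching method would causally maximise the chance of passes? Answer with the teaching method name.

the standard-lecture section

Within every mid-term attendance level the flipped-classroom section has the higher rate, yet pooled the standard-lecture section does — Simpson's reversal.
Because the teaching method influences mid-term attendance, mid-term attendance is a post-treatment mediator, not a confounder. Stratifying on it would bias the estimate; the causal effect is the crude pooled difference.
Pooled: the flipped-classroom section 40.5% vs the standard-lecture section 60.3%; the standard-lecture section is higher overall.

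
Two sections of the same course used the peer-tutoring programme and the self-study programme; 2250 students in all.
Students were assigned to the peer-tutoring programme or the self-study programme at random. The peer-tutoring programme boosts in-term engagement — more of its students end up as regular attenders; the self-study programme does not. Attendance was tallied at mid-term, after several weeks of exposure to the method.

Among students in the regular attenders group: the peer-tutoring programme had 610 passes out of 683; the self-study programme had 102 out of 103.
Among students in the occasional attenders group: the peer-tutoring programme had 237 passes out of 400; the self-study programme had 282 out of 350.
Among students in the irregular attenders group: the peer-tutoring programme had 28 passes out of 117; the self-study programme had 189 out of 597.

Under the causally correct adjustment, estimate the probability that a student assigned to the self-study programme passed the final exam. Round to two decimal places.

The mid-term attendance-specific comparison favours the self-study programme throughout, but the pooled figures favour the peer-tutoring programme. The question is whether to condition on mid-term attendance.
Mid-term attendance lies on the pathway teaching method → mid-term attendance → outcome, so adjusting for it blocks the indirect effect. For the total causal effect of teaching method, use the unadjusted pooled rates.
So P(outcome | do(the self-study programme)) is just the pooled rate for the self-study programme: 573/1050 = 0.546.

0.55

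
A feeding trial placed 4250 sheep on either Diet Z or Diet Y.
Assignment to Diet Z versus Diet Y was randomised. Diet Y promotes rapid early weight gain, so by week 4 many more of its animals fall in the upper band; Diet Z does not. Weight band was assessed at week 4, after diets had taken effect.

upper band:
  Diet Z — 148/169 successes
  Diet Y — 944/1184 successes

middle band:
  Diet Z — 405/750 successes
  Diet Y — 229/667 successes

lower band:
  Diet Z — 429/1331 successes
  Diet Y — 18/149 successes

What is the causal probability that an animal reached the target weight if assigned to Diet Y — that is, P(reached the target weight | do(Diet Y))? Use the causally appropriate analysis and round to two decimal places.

Diet Z is higher inside every week-4 weight band stratum but Diet Y is higher in aggregate. Whether to stratify depends on how week-4 weight band relates to the diet.
Week-4 weight band is downstream of the diet. One should not condition on a consequence of treatment, so the overall rates are the right comparison.
So P(outcome | do(Diet Y)) is just the pooled rate for Diet Y: 1191/2000 = 0.596.

0.60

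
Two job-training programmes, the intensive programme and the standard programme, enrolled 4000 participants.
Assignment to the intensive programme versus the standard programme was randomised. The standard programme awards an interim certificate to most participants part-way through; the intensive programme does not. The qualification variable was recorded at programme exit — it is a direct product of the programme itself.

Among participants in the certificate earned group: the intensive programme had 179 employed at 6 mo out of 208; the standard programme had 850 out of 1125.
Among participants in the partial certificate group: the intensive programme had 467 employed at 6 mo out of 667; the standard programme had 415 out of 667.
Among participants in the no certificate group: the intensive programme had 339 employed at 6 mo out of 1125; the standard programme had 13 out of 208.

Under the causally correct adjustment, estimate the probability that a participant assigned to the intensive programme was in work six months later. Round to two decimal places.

0.49

Qualification attained during the programme lies on the pathway programme → qualification attained during the programme → outcome, so adjusting for it blocks the indirect effect. For the total causal effect of programme, use the unadjusted pooled rates.
So P(outcome | do(the intensive programme)) is just the pooled rate for the intensive programme: 985/2000 = 0.492.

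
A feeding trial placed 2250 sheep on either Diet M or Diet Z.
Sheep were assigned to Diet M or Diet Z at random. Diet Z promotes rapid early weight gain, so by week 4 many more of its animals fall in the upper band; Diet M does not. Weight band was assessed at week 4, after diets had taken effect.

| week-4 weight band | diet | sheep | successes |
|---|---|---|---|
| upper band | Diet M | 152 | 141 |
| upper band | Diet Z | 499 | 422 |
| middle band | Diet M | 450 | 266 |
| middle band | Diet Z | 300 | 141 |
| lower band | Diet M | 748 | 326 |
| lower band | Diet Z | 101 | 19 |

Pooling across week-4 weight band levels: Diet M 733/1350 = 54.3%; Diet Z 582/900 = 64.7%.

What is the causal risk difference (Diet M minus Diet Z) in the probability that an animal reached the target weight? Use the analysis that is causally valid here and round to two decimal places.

-0.10

Diet M is higher inside every week-4 weight band stratum but Diet Z is higher in aggregate. Whether to stratify depends on how week-4 weight band relates to the diet.
Stratifying would compare diets among sheep the diets themselves sorted into week-4 weight band groups — a form of selection on an intermediate. The unconditioned pooled rates give the total causal effect.
The causal difference is the pooled difference: 0.543 − 0.647 = -0.104.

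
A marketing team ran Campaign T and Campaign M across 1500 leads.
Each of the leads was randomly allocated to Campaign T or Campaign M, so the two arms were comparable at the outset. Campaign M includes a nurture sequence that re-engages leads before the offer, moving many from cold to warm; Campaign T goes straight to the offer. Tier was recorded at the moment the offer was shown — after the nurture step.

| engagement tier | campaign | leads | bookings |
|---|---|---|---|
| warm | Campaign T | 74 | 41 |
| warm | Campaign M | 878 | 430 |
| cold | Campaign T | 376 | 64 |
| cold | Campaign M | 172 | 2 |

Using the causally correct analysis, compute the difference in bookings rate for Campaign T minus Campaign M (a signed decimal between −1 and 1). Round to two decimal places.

-0.18

Campaign T is higher inside every engagement tier stratum but Campaign M is higher in aggregate. Whether to stratify depends on how engagement tier relates to the campaign.
Engagement tier here is a post-treatment variable shaped by the campaign; conditioning on it would introduce bias rather than remove it. The overall comparison is the causal one.
The causal difference is the pooled difference: 0.233 − 0.411 = -0.178.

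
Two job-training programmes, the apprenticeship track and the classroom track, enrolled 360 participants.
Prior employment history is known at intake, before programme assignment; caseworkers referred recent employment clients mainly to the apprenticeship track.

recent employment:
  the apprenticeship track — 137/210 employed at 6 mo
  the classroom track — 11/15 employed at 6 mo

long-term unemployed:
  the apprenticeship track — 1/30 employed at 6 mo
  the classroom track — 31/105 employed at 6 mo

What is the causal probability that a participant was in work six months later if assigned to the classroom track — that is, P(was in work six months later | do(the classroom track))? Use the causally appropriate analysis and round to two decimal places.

0.57

Prior employment history differs across programmes for reasons unrelated to any effect of the programme itself, and it separately predicts the outcome — a classic confounder. We must compare within prior employment history levels.
Standardising the classroom track to the population prior employment history mix: 0.625·11/15 + 0.375·31/105 = 0.569.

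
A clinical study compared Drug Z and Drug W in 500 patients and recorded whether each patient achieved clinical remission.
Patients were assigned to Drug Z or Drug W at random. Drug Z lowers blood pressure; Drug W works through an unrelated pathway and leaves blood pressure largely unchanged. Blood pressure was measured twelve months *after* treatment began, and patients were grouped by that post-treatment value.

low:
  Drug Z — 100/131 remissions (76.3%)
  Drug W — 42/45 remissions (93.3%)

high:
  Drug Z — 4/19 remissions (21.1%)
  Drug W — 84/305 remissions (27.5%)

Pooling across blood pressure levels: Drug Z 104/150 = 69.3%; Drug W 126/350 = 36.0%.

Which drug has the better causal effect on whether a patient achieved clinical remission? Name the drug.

Drug Z

Blood pressure here is a post-treatment variable shaped by the drug; conditioning on it would introduce bias rather than remove it. The overall comparison is the causal one.
Pooled: Drug Z 69.3% vs Drug W 36.0%; Drug Z is higher overall.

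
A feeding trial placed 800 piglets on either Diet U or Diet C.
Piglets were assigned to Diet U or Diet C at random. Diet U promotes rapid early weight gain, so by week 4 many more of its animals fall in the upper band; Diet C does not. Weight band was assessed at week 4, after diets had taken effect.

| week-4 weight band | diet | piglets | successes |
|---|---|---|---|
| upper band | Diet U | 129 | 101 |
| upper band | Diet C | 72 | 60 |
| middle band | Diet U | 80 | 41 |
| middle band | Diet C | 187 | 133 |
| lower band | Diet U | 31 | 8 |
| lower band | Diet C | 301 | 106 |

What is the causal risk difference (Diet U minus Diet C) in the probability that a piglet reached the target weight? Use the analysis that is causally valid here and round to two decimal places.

+0.09

The distribution of week-4 weight band is itself part of what the diet does — it is an intermediate outcome. Holding it fixed would remove that part of the effect; the total effect is the pooled difference.
The causal difference is the pooled difference: 0.625 − 0.534 = +0.091.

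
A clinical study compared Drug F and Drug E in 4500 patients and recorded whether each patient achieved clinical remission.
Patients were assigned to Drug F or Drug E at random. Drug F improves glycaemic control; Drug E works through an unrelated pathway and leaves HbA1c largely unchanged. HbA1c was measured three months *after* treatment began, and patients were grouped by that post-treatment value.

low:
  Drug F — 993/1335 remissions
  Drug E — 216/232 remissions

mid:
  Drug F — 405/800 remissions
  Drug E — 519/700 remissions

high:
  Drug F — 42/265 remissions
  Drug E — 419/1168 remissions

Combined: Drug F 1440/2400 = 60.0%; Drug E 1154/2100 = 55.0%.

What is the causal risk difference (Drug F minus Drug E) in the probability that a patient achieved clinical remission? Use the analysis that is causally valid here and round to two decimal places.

Stratifying would compare drugs among patients the drugs themselves sorted into HbA1c groups — a form of selection on an intermediate. The unconditioned pooled rates give the total causal effect.
The causal difference is the pooled difference: 0.600 − 0.550 = +0.050.

+0.05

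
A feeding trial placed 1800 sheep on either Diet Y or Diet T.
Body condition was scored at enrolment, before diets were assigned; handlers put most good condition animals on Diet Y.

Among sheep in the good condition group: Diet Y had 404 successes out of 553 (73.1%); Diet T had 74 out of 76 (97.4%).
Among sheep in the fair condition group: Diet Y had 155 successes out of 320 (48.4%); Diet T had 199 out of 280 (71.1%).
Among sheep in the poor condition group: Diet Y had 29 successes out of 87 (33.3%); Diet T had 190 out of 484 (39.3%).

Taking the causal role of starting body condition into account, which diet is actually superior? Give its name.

Starting body condition is set before the diet has any effect — it is not caused by the diet — and it independently drives the outcome. That makes it a confounder, so the causal comparison is within starting body condition levels.
Within each level — good condition: 73.1% vs 97.4%; fair condition: 48.4% vs 71.1%; poor condition: 33.3% vs 39.3% — Diet T is higher every time.

Diet T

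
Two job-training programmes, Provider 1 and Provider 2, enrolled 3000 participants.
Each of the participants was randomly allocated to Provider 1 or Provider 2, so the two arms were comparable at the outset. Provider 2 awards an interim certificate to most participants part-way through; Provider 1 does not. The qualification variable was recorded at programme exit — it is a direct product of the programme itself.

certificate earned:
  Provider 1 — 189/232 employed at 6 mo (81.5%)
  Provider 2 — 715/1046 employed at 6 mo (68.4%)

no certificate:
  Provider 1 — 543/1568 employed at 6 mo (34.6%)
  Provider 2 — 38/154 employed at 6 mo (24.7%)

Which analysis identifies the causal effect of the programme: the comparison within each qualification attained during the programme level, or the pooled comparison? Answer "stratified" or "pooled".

Qualification attained during the programme is recorded after the programme and is itself shifted by it — it sits on the causal path from programme to outcome. Conditioning on a mediator would strip out part of the effect we want; the pooled comparison gives the total causal effect.
Pooled: Provider 1 40.7% vs Provider 2 62.7%; Provider 2 is higher overall.

pooled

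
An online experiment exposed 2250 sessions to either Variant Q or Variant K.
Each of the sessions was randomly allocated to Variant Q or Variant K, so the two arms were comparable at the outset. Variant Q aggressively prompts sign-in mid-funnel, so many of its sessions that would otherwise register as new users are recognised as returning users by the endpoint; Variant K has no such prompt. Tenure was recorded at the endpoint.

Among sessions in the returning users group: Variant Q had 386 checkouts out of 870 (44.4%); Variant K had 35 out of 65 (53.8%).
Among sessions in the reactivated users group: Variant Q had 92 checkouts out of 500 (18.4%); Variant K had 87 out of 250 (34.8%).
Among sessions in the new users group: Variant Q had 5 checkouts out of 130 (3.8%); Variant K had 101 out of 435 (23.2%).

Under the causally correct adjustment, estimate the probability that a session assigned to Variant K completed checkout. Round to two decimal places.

Variant K is higher inside every user tenure stratum but Variant Q is higher in aggregate. Whether to stratify depends on how user tenure relates to the variant.
Stratifying would compare variants among sessions the variants themselves sorted into user tenure groups — a form of selection on an intermediate. The unconditioned pooled rates give the total causal effect.
So P(outcome | do(Variant K)) is just the pooled rate for Variant K: 223/750 = 0.297.

0.30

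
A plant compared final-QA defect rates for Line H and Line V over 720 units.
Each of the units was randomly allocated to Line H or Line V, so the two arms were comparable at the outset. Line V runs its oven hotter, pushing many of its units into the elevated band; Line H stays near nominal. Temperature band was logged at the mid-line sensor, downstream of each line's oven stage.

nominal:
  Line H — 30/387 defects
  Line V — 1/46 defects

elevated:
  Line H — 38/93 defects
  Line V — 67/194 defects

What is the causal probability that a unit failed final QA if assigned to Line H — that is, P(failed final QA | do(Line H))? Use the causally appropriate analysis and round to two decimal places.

Stratifying would compare lines among units the lines themselves sorted into in-process temperature band groups — a form of selection on an intermediate. The unconditioned pooled rates give the total causal effect.
So P(outcome | do(Line H)) is just the pooled rate for Line H: 68/480 = 0.142.

0.14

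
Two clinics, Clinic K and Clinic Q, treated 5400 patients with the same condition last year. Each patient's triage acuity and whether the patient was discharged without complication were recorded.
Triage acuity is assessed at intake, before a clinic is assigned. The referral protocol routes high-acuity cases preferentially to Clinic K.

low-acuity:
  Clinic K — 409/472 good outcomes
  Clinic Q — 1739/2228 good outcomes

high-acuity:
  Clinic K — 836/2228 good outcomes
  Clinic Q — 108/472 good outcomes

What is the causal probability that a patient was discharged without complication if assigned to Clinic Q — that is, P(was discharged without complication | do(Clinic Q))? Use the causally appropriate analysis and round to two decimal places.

0.50

Here triage acuity is a common cause — it drives both which clinic a case falls under and the outcome. The crude comparison mixes populations; the stratum-specific rates are the causally relevant ones.
Standardising Clinic Q to the population triage acuity mix: 0.500·1739/2228 + 0.500·108/472 = 0.505.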